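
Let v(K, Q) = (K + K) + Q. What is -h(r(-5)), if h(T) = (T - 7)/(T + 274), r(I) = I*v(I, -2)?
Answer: -53/334 ≈ -0.15868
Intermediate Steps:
v(K, Q) = Q + 2*K (v(K, Q) = 2*K + Q = Q + 2*K)
r(I) = I*(-2 + 2*I)
h(T) = (-7 + T)/(274 + T)
-h(r(-5)) = -(-7 + 2*(-5)*(-1 - 5))/(274 + 2*(-5)*(-1 - 5)) = -(-7 + 2*(-5)*(-6))/(274 + 2*(-5)*(-6)) = -(-7 + 60)/(274 + 60) = -53/334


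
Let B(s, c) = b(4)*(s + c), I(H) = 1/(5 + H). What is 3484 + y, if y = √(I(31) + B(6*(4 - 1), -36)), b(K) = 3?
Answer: 3484 + I*√1943/6 ≈ 3484.0 + 7.3466*I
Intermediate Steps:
B(s, c) = 3*c + 3*s (B(s, c) = 3*(s + c) = 3*(c + s) = 3*c + 3*s)
y = I*√1943/6 (y = √(1/(5 + 31) + (3*(-36) + 3*(6*(4 - 1)))) = √(1/36 + (-108 + 3*(6*3))) = √(1/36 + (-108 + 3*18)) = √(1/36 + (-108 + 54)) = √(1/36 - 54) = √(-1943/36) = I*√1943/6 ≈ 7.3466*I)
3484 + y = 3484 + I*√1943/6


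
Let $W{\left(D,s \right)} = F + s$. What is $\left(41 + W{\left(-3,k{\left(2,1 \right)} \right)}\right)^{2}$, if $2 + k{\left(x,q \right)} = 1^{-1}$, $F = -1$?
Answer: $1521$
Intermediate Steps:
$k{\left(x,q \right)} = -1$ ($k{\left(x,q \right)} = -2 + 1^{-1} = -2 + 1 = -1$)
$W{\left(D,s \right)} = -1 + s$
$\left(41 + W{\left(-3,k{\left(2,1 \right)} \right)}\right)^{2} = \left(41 - 2\right)^{2} = 39^{2} = 1521$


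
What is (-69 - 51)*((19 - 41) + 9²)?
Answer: -7080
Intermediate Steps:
(-69 - 51)*((19 - 41) + 9²) = -120*(-22 + 81) = -120*59 = -7080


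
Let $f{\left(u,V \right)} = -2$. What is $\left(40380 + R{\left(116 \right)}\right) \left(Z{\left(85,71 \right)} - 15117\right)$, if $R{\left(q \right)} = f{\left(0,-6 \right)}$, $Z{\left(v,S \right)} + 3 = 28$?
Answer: $-609384776$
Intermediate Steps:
$Z{\left(v,S \right)} = 25$ ($Z{\left(v,S \right)} = -3 + 28 = 25$)
$R{\left(q \right)} = -2$
$\left(40380 + R{\left(116 \right)}\right) \left(Z{\left(85,71 \right)} - 15117\right) = \left(40380 - 2\right) \left(25 - 15117\right) = 40378 \left(-15092\right) = -609384776$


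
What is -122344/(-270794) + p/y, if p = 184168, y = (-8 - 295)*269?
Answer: -19949848492/11035803279 ≈ -1.8077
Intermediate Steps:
y = -81507 (y = -303*269 = -81507)
-122344/(-270794) + p/y = -122344/(-270794) + 184168/(-81507) = -122344*(-1/270794) + 184168*(-1/81507) = 61172/135397 - 184168/81507 = -19949848492/11035803279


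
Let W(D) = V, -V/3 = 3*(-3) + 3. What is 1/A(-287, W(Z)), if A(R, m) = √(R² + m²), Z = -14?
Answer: √82693/82693 ≈ 0.0034775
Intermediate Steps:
V = 18 (V = -3*(3*(-3) + 3) = -3*(-9 + 3) = -3*(-6) = 18)
W(D) = 18
1/A(-287, W(Z)) = 1/(√((-287)² + 18²)) = 1/(√(82369 + 324)) = 1/(√82693) = √82693/82693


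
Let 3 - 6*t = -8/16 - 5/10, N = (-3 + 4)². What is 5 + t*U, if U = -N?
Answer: 13/3 ≈ 4.3333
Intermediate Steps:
N = 1 (N = 1² = 1)
t = ⅔ (t = ½ - (-8/16 - 5/10)/6 = ½ - (-8*1/16 - 5*⅒)/6 = ½ - (-½ - ½)/6 = ½ - ⅙*(-1) = ½ + ⅙ = ⅔ ≈ 0.66667)
U = -1 (U = -1*1 = -1)
5 + t*U = 5 + (⅔)*(-1) = 5 - ⅔ = 13/3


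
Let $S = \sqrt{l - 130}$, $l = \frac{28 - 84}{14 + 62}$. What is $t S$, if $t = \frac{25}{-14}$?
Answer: $- \frac{75 i \sqrt{1311}}{133} \approx - 20.418 i$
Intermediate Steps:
$l = - \frac{14}{19}$ ($l = - \frac{56}{76} = \left(-56\right) \frac{1}{76} = - \frac{14}{19} \approx -0.73684$)
$S = \frac{6 i \sqrt{1311}}{19}$ ($S = \sqrt{- \frac{14}{19} - 130} = \sqrt{- \frac{2484}{19}} = \frac{6 i \sqrt{1311}}{19} \approx 11.434 i$)
$t = - \frac{25}{14}$ ($t = 25 \left(- \frac{1}{14}\right) = - \frac{25}{14} \approx -1.7857$)
$t S = - \frac{25 \frac{6 i \sqrt{1311}}{19}}{14} = - \frac{75 i \sqrt{1311}}{133}$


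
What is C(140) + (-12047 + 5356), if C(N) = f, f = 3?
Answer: -6688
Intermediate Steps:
C(N) = 3
C(140) + (-12047 + 5356) = 3 + (-12047 + 5356) = 3 - 6691 = -6688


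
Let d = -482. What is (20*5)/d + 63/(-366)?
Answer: -11161/29402 ≈ -0.37960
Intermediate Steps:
(20*5)/d + 63/(-366) = (20*5)/(-482) + 63/(-366) = 100*(-1/482) + 63*(-1/366) = -50/241 - 21/122 = -11161/29402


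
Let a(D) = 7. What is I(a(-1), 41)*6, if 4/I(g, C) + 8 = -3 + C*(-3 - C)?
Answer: -8/605 ≈ -0.013223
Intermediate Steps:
I(g, C) = 4/(-11 + C*(-3 - C)) (I(g, C) = 4/(-8 + (-3 + C*(-3 - C))) = 4/(-11 + C*(-3 - C)))
I(a(-1), 41)*6 = -4/(11 + 41² + 3*41)*6 = -4/(11 + 1681 + 123)*6 = -4/1815*6 = -8/605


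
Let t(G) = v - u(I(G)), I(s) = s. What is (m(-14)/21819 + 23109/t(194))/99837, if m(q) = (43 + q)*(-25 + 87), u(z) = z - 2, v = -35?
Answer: -503807125/494483975181 ≈ -0.0010189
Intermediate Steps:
u(z) = -2 + z
m(q) = 2666 + 62*q (m(q) = (43 + q)*62 = 2666 + 62*q)
t(G) = -33 - G (t(G) = -35 - (-2 + G) = -35 + (2 - G) = -33 - G)
(m(-14)/21819 + 23109/t(194))/99837 = ((2666 + 62*(-14))/21819 + 23109/(-33 - 1*194))/99837 = ((2666 - 868)*(1/21819) + 23109/(-33 - 194))*(1/99837) = (1798*(1/21819) + 23109/(-227))*(1/99837) = (1798/21819 + 23109*(-1/227))*(1/99837) = (1798/21819 - 23109/227)*(1/99837) = -503807125/4952913*1/99837 = -503807125/494483975181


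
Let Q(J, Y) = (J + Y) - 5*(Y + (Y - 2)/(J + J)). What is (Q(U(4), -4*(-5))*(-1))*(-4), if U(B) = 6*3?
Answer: -258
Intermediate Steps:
U(B) = 18
Q(J, Y) = J - 4*Y - 5*(-2 + Y)/(2*J) (Q(J, Y) = (J + Y) - 5*(Y + (-2 + Y)/((2*J))) = (J + Y) - 5*(Y + (-2 + Y)*(1/(2*J))) = (J + Y) - 5*(Y + (-2 + Y)/(2*J)) = (J + Y) + (-5*Y - 5*(-2 + Y)/(2*J)) = J - 4*Y - 5*(-2 + Y)/(2*J))
(Q(U(4), -4*(-5))*(-1))*(-4) = (((5 - (-10)*(-5) + 18*(18 - (-16)*(-5)))/18)*(-1))*(-4) = (((5 - 5/2*20 + 18*(18 - 4*20))/18)*(-1))*(-4) = (((5 - 50 + 18*(18 - 80))/18)*(-1))*(-4) = (((5 - 50 + 18*(-62))/18)*(-1))*(-4) = (((5 - 50 - 1116)/18)*(-1))*(-4) = (((1/18)*(-1161))*(-1))*(-4) = -129/2*(-1)*(-4) = (129/2)*(-4) = -258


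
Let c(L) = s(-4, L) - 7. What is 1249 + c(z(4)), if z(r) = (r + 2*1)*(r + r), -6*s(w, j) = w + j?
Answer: 3704/3 ≈ 1234.7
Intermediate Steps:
s(w, j) = -j/6 - w/6 (s(w, j) = -(w + j)/6 = -(j + w)/6 = -j/6 - w/6)
z(r) = 2*r*(2 + r) (z(r) = (r + 2)*(2*r) = (2 + r)*(2*r) = 2*r*(2 + r))
c(L) = -19/3 - L/6 (c(L) = (-L/6 - ⅙*(-4)) - 7 = (-L/6 + ⅔) - 7 = (⅔ - L/6) - 7 = -19/3 - L/6)
1249 + c(z(4)) = 1249 + (-19/3 - 4*(2 + 4)/3) = 1249 + (-19/3 - 4*6/3) = 1249 + (-19/3 - ⅙*48) = 1249 + (-19/3 - 8) = 1249 - 43/3 = 3704/3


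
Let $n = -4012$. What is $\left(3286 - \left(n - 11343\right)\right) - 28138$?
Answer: $-9497$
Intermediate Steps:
$\left(3286 - \left(n - 11343\right)\right) - 28138 = \left(3286 - \left(-4012 - 11343\right)\right) - 28138 = \left(3286 - -15355\right) - 28138 = \left(3286 + 15355\right) - 28138 = 18641 - 28138 = -9497$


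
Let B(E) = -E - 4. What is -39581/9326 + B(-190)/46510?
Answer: -919588837/216876130 ≈ -4.2402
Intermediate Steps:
B(E) = -4 - E
-39581/9326 + B(-190)/46510 = -39581/9326 + (-4 - 1*(-190))/46510 = -39581*1/9326 + (-4 + 190)*(1/46510) = -39581/9326 + 186*(1/46510) = -39581/9326 + 93/23255 = -919588837/216876130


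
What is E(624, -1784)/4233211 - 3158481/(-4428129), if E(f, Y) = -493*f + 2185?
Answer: 4005985931276/6248401464073 ≈ 0.64112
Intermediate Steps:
E(f, Y) = 2185 - 493*f
E(624, -1784)/4233211 - 3158481/(-4428129) = (2185 - 493*624)/4233211 - 3158481/(-4428129) = (2185 - 307632)*(1/4233211) - 3158481*(-1/4428129) = -305447*1/4233211 + 1052827/1476043 = -305447/4233211 + 1052827/1476043 = 4005985931276/6248401464073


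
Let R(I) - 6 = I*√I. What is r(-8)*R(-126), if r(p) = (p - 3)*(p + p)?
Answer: 1056 - 66528*I*√14 ≈ 1056.0 - 2.4893e+5*I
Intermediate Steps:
R(I) = 6 + I^(3/2) (R(I) = 6 + I*√I = 6 + I^(3/2))
r(p) = 2*p*(-3 + p) (r(p) = (-3 + p)*(2*p) = 2*p*(-3 + p))
r(-8)*R(-126) = (2*(-8)*(-3 - 8))*(6 + (-126)^(3/2)) = (2*(-8)*(-11))*(6 - 378*I*√14) = 176*(6 - 378*I*√14) = 1056 - 66528*I*√14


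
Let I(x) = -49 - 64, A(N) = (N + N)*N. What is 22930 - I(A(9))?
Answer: 23043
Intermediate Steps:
A(N) = 2*N² (A(N) = (2*N)*N = 2*N²)
I(x) = -113
22930 - I(A(9)) = 22930 - 1*(-113) = 22930 + 113 = 23043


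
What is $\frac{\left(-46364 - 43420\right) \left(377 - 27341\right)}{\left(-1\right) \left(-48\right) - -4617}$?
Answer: $\frac{806978592}{1555} \approx 5.1896 \cdot 10^{5}$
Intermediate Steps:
$\frac{\left(-46364 - 43420\right) \left(377 - 27341\right)}{\left(-1\right) \left(-48\right) - -4617} = \frac{\left(-89784\right) \left(-26964\right)}{48 + 4617} = \frac{2420935776}{4665} = 2420935776 \cdot \frac{1}{4665} = \frac{806978592}{1555}$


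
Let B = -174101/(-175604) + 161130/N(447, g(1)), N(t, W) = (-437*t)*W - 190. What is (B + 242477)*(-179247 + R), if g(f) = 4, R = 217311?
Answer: 92975965156334484/10073591 ≈ 9.2297e+9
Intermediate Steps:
N(t, W) = -190 - 437*W*t (N(t, W) = -437*W*t - 190 = -190 - 437*W*t)
B = 411346823/523826732 (B = -174101/(-175604) + 161130/(-190 - 437*4*447) = -174101*(-1/175604) + 161130/(-190 - 781356) = 174101/175604 + 161130/(-781546) = 174101/175604 + 161130*(-1/781546) = 174101/175604 - 615/2983 = 411346823/523826732 ≈ 0.78527)
(B + 242477)*(-179247 + R) = (411346823/523826732 + 242477)*(-179247 + 217311) = (127016345841987/523826732)*38064 = 92975965156334484/10073591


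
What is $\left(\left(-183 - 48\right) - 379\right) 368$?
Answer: $-224480$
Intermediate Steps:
$\left(\left(-183 - 48\right) - 379\right) 368 = \left(-231 - 379\right) 368 = \left(-610\right) 368 = -224480$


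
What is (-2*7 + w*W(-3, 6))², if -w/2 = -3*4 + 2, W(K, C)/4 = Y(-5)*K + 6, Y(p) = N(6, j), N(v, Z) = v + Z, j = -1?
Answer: 538756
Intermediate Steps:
N(v, Z) = Z + v
Y(p) = 5 (Y(p) = -1 + 6 = 5)
W(K, C) = 24 + 20*K (W(K, C) = 4*(5*K + 6) = 4*(6 + 5*K) = 24 + 20*K)
w = 20 (w = -2*(-3*4 + 2) = -2*(-12 + 2) = -2*(-10) = 20)
(-2*7 + w*W(-3, 6))² = (-2*7 + 20*(24 + 20*(-3)))² = (-14 + 20*(24 - 60))² = (-14 + 20*(-36))² = (-14 - 720)² = (-734)² = 538756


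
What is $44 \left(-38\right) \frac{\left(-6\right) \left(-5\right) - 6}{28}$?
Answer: $- \frac{10032}{7} \approx -1433.1$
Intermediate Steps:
$44 \left(-38\right) \frac{\left(-6\right) \left(-5\right) - 6}{28} = - 1672 \left(30 - 6\right) \frac{1}{28} = - 1672 \cdot 24 \cdot \frac{1}{28} = \left(-1672\right) \frac{6}{7} = - \frac{10032}{7}$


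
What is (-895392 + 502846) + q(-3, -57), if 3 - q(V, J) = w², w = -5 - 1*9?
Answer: -392739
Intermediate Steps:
w = -14 (w = -5 - 9 = -14)
q(V, J) = -193 (q(V, J) = 3 - 1*(-14)² = 3 - 1*196 = 3 - 196 = -193)
(-895392 + 502846) + q(-3, -57) = (-895392 + 502846) - 193 = -392546 - 193 = -392739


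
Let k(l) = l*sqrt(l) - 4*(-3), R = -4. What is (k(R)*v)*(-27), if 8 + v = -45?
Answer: 17172 - 11448*I ≈ 17172.0 - 11448.0*I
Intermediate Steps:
v = -53 (v = -8 - 45 = -53)
k(l) = 12 + l**(3/2) (k(l) = l**(3/2) + 12 = 12 + l**(3/2))
(k(R)*v)*(-27) = ((12 + (-4)**(3/2))*(-53))*(-27) = ((12 - 8*I)*(-53))*(-27) = (-636 + 424*I)*(-27) = 17172 - 11448*I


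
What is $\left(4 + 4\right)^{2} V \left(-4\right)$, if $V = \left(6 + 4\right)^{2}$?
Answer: $-25600$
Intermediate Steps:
$V = 100$ ($V = 10^{2} = 100$)
$\left(4 + 4\right)^{2} V \left(-4\right) = \left(4 + 4\right)^{2} \cdot 100 \left(-4\right) = 8^{2} \cdot 100 \left(-4\right) = 64 \cdot 100 \left(-4\right) = 6400 \left(-4\right) = -25600$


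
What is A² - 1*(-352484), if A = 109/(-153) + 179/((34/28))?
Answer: 8755075981/23409 ≈ 3.7400e+5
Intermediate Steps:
A = 22445/153 (A = 109*(-1/153) + 179/((34*(1/28))) = -109/153 + 179/(17/14) = -109/153 + 179*(14/17) = -109/153 + 2506/17 = 22445/153 ≈ 146.70)
A² - 1*(-352484) = (22445/153)² - 1*(-352484) = 503778025/23409 + 352484 = 8755075981/23409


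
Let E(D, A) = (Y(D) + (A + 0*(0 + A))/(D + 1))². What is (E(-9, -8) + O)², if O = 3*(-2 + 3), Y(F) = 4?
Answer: 784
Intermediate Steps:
O = 3 (O = 3*1 = 3)
E(D, A) = (4 + A/(1 + D))² (E(D, A) = (4 + (A + 0*(0 + A))/(D + 1))² = (4 + (A + 0*A)/(1 + D))² = (4 + (A + 0)/(1 + D))² = (4 + A/(1 + D))²)
(E(-9, -8) + O)² = ((4 - 8 + 4*(-9))²/(1 - 9)² + 3)² = ((4 - 8 - 36)²/(-8)² + 3)² = ((1/64)*(-40)² + 3)² = ((1/64)*1600 + 3)² = (25 + 3)² = 28² = 784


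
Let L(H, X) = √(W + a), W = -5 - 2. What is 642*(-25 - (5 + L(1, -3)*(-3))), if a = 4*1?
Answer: -19260 + 1926*I*√3 ≈ -19260.0 + 3335.9*I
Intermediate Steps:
W = -7
a = 4
L(H, X) = I*√3 (L(H, X) = √(-7 + 4) = √(-3) = I*√3)
642*(-25 - (5 + L(1, -3)*(-3))) = 642*(-25 - (5 + (I*√3)*(-3))) = 642*(-25 - (5 - 3*I*√3)) = 642*(-25 + (-5 + 3*I*√3)) = 642*(-30 + 3*I*√3) = -19260 + 1926*I*√3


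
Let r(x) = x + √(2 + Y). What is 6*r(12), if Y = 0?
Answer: 72 + 6*√2 ≈ 80.485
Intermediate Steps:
r(x) = x + √2 (r(x) = x + √(2 + 0) = x + √2)
6*r(12) = 6*(12 + √2) = 72 + 6*√2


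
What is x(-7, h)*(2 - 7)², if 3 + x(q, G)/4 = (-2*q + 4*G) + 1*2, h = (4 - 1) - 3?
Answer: 1300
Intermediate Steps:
h = 0 (h = 3 - 3 = 0)
x(q, G) = -4 - 8*q + 16*G (x(q, G) = -12 + 4*((-2*q + 4*G) + 1*2) = -12 + 4*((-2*q + 4*G) + 2) = -12 + 4*(2 - 2*q + 4*G) = -12 + (8 - 8*q + 16*G) = -4 - 8*q + 16*G)
x(-7, h)*(2 - 7)² = (-4 - 8*(-7) + 16*0)*(2 - 7)² = (-4 + 56 + 0)*(-5)² = 52*25 = 1300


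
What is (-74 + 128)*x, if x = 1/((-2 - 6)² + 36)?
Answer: 27/50 ≈ 0.54000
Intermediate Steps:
x = 1/100 (x = 1/((-8)² + 36) = 1/(64 + 36) = 1/100 ≈ 0.010000)
(-74 + 128)*x = (-74 + 128)*(1/100) = 54*(1/100) = 27/50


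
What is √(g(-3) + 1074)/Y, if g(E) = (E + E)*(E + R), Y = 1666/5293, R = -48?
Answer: 5293*√345/833 ≈ 118.02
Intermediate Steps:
Y = 1666/5293 (Y = 1666*(1/5293) = 1666/5293 ≈ 0.31476)
g(E) = 2*E*(-48 + E) (g(E) = (E + E)*(E - 48) = (2*E)*(-48 + E) = 2*E*(-48 + E))
√(g(-3) + 1074)/Y = √(2*(-3)*(-48 - 3) + 1074)/(1666/5293) = √(2*(-3)*(-51) + 1074)*(5293/1666) = √(306 + 1074)*(5293/1666) = √1380*(5293/1666) = (2*√345)*(5293/1666) = 5293*√345/833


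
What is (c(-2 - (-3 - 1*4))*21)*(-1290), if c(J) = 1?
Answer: -27090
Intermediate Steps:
(c(-2 - (-3 - 1*4))*21)*(-1290) = (1*21)*(-1290) = 21*(-1290) = -27090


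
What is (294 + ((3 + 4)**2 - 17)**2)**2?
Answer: 1737124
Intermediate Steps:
(294 + ((3 + 4)**2 - 17)**2)**2 = (294 + (7**2 - 17)**2)**2 = (294 + (49 - 17)**2)**2 = (294 + 32**2)**2 = (294 + 1024)**2 = 1318**2 = 1737124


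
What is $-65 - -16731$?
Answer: $16666$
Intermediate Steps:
$-65 - -16731 = -65 + 16731 = 16666$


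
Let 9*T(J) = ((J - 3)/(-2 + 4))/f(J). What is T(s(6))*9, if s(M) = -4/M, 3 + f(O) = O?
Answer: ½ ≈ 0.50000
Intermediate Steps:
f(O) = -3 + O
T(J) = (-3/2 + J/2)/(9*(-3 + J)) (T(J) = (((J - 3)/(-2 + 4))/(-3 + J))/9 = (((-3 + J)/2)/(-3 + J))/9 = (((-3 + J)*(½))/(-3 + J))/9 = ((-3/2 + J/2)/(-3 + J))/9 = (-3/2 + J/2)/(9*(-3 + J)))
T(s(6))*9 = (1/18)*9 = ½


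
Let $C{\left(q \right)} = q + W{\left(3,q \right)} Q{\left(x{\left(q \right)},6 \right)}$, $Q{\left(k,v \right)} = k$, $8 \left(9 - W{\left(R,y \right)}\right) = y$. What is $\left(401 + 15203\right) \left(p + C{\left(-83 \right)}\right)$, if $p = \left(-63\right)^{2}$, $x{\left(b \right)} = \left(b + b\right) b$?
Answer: $4226105439$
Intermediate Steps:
$x{\left(b \right)} = 2 b^{2}$ ($x{\left(b \right)} = 2 b b = 2 b^{2}$)
$W{\left(R,y \right)} = 9 - \frac{y}{8}$
$p = 3969$
$C{\left(q \right)} = q + 2 q^{2} \left(9 - \frac{q}{8}\right)$ ($C{\left(q \right)} = q + \left(9 - \frac{q}{8}\right) 2 q^{2} = q + 2 q^{2} \left(9 - \frac{q}{8}\right)$)
$\left(401 + 15203\right) \left(p + C{\left(-83 \right)}\right) = \left(401 + 15203\right) \left(3969 + \frac{1}{4} \left(-83\right) \left(4 - 83 \left(72 - -83\right)\right)\right) = 15604 \left(3969 + \frac{1}{4} \left(-83\right) \left(4 - 83 \left(72 + 83\right)\right)\right) = 15604 \left(3969 + \frac{1}{4} \left(-83\right) \left(4 - 12865\right)\right) = 15604 \left(3969 + \frac{1}{4} \left(-83\right) \left(-12861\right)\right) = 15604 \left(3969 + \frac{1067463}{4}\right) = 15604 \cdot \frac{1083339}{4} = 4226105439$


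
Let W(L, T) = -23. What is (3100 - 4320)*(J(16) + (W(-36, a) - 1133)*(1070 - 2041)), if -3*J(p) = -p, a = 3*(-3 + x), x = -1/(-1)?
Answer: -4108281680/3 ≈ -1.3694e+9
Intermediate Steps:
x = 1 (x = -1*(-1) = 1)
a = -6 (a = 3*(-3 + 1) = 3*(-2) = -6)
J(p) = p/3 (J(p) = -(-1)*p/3 = p/3)
(3100 - 4320)*(J(16) + (W(-36, a) - 1133)*(1070 - 2041)) = (3100 - 4320)*((1/3)*16 + (-23 - 1133)*(1070 - 2041)) = -1220*(16/3 - 1156*(-971)) = -1220*(16/3 + 1122476) = -1220*3367444/3 = -4108281680/3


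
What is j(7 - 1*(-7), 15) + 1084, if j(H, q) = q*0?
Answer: 1084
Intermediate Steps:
j(H, q) = 0
j(7 - 1*(-7), 15) + 1084 = 0 + 1084 = 1084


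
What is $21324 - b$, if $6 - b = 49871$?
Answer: $71189$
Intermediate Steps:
$b = -49865$ ($b = 6 - 49871 = -49865$)
$21324 - b = 21324 - -49865 = 21324 + 49865 = 71189$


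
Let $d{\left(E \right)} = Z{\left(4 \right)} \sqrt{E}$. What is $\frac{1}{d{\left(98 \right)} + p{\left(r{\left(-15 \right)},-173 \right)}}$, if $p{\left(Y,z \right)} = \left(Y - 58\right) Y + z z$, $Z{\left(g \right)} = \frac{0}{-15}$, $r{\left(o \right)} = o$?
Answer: $\frac{1}{31024} \approx 3.2233 \cdot 10^{-5}$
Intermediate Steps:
$Z{\left(g \right)} = 0$ ($Z{\left(g \right)} = 0 \left(- \frac{1}{15}\right) = 0$)
$p{\left(Y,z \right)} = z^{2} + Y \left(-58 + Y\right)$ ($p{\left(Y,z \right)} = \left(Y - 58\right) Y + z^{2} = \left(-58 + Y\right) Y + z^{2} = Y \left(-58 + Y\right) + z^{2} = z^{2} + Y \left(-58 + Y\right)$)
$d{\left(E \right)} = 0$ ($d{\left(E \right)} = 0 \sqrt{E} = 0$)
$\frac{1}{d{\left(98 \right)} + p{\left(r{\left(-15 \right)},-173 \right)}} = \frac{1}{0 + \left(\left(-15\right)^{2} + \left(-173\right)^{2} - -870\right)} = \frac{1}{0 + \left(225 + 29929 + 870\right)} = \frac{1}{0 + 31024} = \frac{1}{31024}$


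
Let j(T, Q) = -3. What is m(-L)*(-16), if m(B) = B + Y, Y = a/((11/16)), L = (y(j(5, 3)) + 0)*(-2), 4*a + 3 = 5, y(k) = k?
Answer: 928/11 ≈ 84.364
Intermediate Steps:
a = ½ (a = -¾ + (¼)*5 = -¾ + 5/4 = ½ ≈ 0.50000)
L = 6 (L = (-3 + 0)*(-2) = -3*(-2) = 6)
Y = 8/11 (Y = 1/(2*((11/16))) = 1/(2*((11*(1/16)))) = 1/(2*(11/16)) = (½)*(16/11) = 8/11 ≈ 0.72727)
m(B) = 8/11 + B (m(B) = B + 8/11 = 8/11 + B)
m(-L)*(-16) = (8/11 - 1*6)*(-16) = (8/11 - 6)*(-16) = -58/11*(-16) = 928/11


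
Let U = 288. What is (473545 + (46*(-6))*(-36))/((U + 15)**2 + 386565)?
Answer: 483481/478374 ≈ 1.0107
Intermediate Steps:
(473545 + (46*(-6))*(-36))/((U + 15)**2 + 386565) = (473545 + (46*(-6))*(-36))/((288 + 15)**2 + 386565) = (473545 - 276*(-36))/(303**2 + 386565) = (473545 + 9936)/(91809 + 386565) = 483481/478374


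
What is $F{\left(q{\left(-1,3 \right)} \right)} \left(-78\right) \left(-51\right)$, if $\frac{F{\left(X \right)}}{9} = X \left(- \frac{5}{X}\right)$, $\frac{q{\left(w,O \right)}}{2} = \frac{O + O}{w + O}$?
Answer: $-179010$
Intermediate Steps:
$q{\left(w,O \right)} = \frac{4 O}{O + w}$ ($q{\left(w,O \right)} = 2 \frac{O + O}{w + O} = 2 \frac{2 O}{O + w} = \frac{4 O}{O + w}$)
$F{\left(X \right)} = -45$ ($F{\left(X \right)} = 9 X \left(- \frac{5}{X}\right) = 9 \left(-5\right) = -45$)
$F{\left(q{\left(-1,3 \right)} \right)} \left(-78\right) \left(-51\right) = \left(-45\right) \left(-78\right) \left(-51\right) = 3510 \left(-51\right) = -179010$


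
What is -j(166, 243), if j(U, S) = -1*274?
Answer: 274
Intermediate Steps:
j(U, S) = -274
-j(166, 243) = -1*(-274) = 274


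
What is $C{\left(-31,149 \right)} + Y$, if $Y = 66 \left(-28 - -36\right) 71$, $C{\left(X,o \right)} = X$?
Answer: $37457$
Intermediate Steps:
$Y = 37488$ ($Y = 66 \left(-28 + 36\right) 71 = 66 \cdot 8 \cdot 71 = 528 \cdot 71 = 37488$)
$C{\left(-31,149 \right)} + Y = -31 + 37488 = 37457$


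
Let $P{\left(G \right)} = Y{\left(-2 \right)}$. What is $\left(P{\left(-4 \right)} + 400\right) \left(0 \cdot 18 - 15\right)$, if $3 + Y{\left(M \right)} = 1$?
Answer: $-5970$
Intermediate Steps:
$Y{\left(M \right)} = -2$ ($Y{\left(M \right)} = -3 + 1 = -2$)
$P{\left(G \right)} = -2$
$\left(P{\left(-4 \right)} + 400\right) \left(0 \cdot 18 - 15\right) = \left(-2 + 400\right) \left(0 \cdot 18 - 15\right) = 398 \left(0 - 15\right) = 398 \left(-15\right) = -5970$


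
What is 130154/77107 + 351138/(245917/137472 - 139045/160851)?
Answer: 199567735300293836770/525386565099863 ≈ 3.7985e+5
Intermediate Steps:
130154/77107 + 351138/(245917/137472 - 139045/160851) = 130154/77107 + 351138/(6813733709/7370836224) = 130154/77107 + 351138*(7370836224/6813733709) = 130154/77107 + 2588180690022912/6813733709 = 199567735300293836770/525386565099863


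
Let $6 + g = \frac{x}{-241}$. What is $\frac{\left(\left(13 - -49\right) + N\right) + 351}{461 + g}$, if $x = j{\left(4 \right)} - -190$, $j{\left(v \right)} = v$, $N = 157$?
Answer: $\frac{45790}{36487} \approx 1.255$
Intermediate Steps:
$x = 194$ ($x = 4 - -190 = 4 + 190 = 194$)
$g = - \frac{1640}{241}$ ($g = -6 + \frac{194}{-241} = -6 + 194 \left(- \frac{1}{241}\right) = -6 - \frac{194}{241} = - \frac{1640}{241} \approx -6.805$)
$\frac{\left(\left(13 - -49\right) + N\right) + 351}{461 + g} = \frac{\left(\left(13 - -49\right) + 157\right) + 351}{461 - \frac{1640}{241}} = \frac{\left(\left(13 + 49\right) + 157\right) + 351}{\frac{109461}{241}} = \left(\left(62 + 157\right) + 351\right) \frac{241}{109461} = \left(219 + 351\right) \frac{241}{109461} = 570 \cdot \frac{241}{109461} = \frac{45790}{36487}$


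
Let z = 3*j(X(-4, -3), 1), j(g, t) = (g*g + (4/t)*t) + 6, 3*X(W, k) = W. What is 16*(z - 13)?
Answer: 1072/3 ≈ 357.33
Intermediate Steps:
X(W, k) = W/3
j(g, t) = 10 + g² (j(g, t) = (g² + 4) + 6 = (4 + g²) + 6 = 10 + g²)
z = 106/3 (z = 3*(10 + ((⅓)*(-4))²) = 3*(10 + (-4/3)²) = 3*(10 + 16/9) = 3*(106/9) = 106/3 ≈ 35.333)
16*(z - 13) = 16*(106/3 - 13) = 16*(67/3) = 1072/3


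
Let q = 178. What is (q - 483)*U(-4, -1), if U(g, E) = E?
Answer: 305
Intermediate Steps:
(q - 483)*U(-4, -1) = (178 - 483)*(-1) = -305*(-1) = 305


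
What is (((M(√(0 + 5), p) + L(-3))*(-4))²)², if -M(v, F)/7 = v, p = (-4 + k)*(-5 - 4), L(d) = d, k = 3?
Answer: 18774016 + 5462016*√5 ≈ 3.0987e+7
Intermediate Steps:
p = 9 (p = (-4 + 3)*(-5 - 4) = -1*(-9) = 9)
M(v, F) = -7*v
(((M(√(0 + 5), p) + L(-3))*(-4))²)² = (((-7*√(0 + 5) - 3)*(-4))²)² = (((-7*√5 - 3)*(-4))²)² = (((-3 - 7*√5)*(-4))²)² = ((12 + 28*√5)²)² = (12 + 28*√5)⁴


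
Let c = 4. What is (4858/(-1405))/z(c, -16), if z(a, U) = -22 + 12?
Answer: 2429/7025 ≈ 0.34577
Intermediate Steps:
z(a, U) = -10
(4858/(-1405))/z(c, -16) = (4858/(-1405))/(-10) = (4858*(-1/1405))*(-⅒) = -4858/1405*(-⅒) = 2429/7025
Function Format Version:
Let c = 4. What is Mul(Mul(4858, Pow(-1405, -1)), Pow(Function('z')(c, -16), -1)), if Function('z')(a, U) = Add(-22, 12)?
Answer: Rational(2429, 7025) ≈ 0.34577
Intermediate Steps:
Function('z')(a, U) = -10
Mul(Mul(4858, Pow(-1405, -1)), Pow(Function('z')(c, -16), -1)) = Mul(Mul(4858, Pow(-1405, -1)), Pow(-10, -1)) = Mul(Mul(4858, Rational(-1, 1405)), Rational(-1, 10)) = Mul(Rational(-4858, 1405), Rational(-1, 10)) = Rational(2429, 7025)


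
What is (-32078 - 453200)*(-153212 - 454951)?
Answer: 295128124314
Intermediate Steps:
(-32078 - 453200)*(-153212 - 454951) = -485278*(-608163) = 295128124314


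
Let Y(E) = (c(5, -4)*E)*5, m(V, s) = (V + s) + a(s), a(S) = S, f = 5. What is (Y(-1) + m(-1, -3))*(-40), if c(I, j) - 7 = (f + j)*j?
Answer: 880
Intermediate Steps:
c(I, j) = 7 + j*(5 + j) (c(I, j) = 7 + (5 + j)*j = 7 + j*(5 + j))
m(V, s) = V + 2*s (m(V, s) = (V + s) + s = V + 2*s)
Y(E) = 15*E (Y(E) = ((7 + (-4)² + 5*(-4))*E)*5 = ((7 + 16 - 20)*E)*5 = (3*E)*5 = 15*E)
(Y(-1) + m(-1, -3))*(-40) = (15*(-1) + (-1 + 2*(-3)))*(-40) = (-15 + (-1 - 6))*(-40) = (-15 - 7)*(-40) = -22*(-40) = 880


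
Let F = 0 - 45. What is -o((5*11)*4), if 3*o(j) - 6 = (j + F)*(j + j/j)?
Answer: -38681/3 ≈ -12894.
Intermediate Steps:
F = -45
o(j) = 2 + (1 + j)*(-45 + j)/3 (o(j) = 2 + ((j - 45)*(j + j/j))/3 = 2 + ((-45 + j)*(j + 1))/3 = 2 + ((-45 + j)*(1 + j))/3 = 2 + ((1 + j)*(-45 + j))/3 = 2 + (1 + j)*(-45 + j)/3)
-o((5*11)*4) = -(-13 - 44*5*11*4/3 + ((5*11)*4)²/3) = -(-13 - 2420*4/3 + (55*4)²/3) = -(-13 - 44/3*220 + (⅓)*220²) = -(-13 - 9680/3 + (⅓)*48400) = -(-13 - 9680/3 + 48400/3) = -1*38681/3 = -38681/3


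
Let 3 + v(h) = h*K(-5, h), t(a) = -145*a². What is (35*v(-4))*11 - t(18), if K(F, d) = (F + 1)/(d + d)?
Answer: 45055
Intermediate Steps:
K(F, d) = (1 + F)/(2*d) (K(F, d) = (1 + F)/((2*d)) = (1 + F)*(1/(2*d)) = (1 + F)/(2*d))
v(h) = -5 (v(h) = -3 + h*((1 - 5)/(2*h)) = -3 + h*((½)*(-4)/h) = -3 + h*(-2/h) = -3 - 2 = -5)
(35*v(-4))*11 - t(18) = (35*(-5))*11 - (-145)*18² = -175*11 - (-145)*324 = -1925 - 1*(-46980) = -1925 + 46980 = 45055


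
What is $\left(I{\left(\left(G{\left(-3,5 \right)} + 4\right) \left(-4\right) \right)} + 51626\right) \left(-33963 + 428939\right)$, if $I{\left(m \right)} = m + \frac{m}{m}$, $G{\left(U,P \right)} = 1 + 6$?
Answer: $20374047008$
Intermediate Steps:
$G{\left(U,P \right)} = 7$
$I{\left(m \right)} = 1 + m$ ($I{\left(m \right)} = m + 1 = 1 + m$)
$\left(I{\left(\left(G{\left(-3,5 \right)} + 4\right) \left(-4\right) \right)} + 51626\right) \left(-33963 + 428939\right) = \left(\left(1 + \left(7 + 4\right) \left(-4\right)\right) + 51626\right) \left(-33963 + 428939\right) = \left(\left(1 + 11 \left(-4\right)\right) + 51626\right) 394976 = \left(\left(1 - 44\right) + 51626\right) 394976 = \left(-43 + 51626\right) 394976 = 51583 \cdot 394976 = 20374047008$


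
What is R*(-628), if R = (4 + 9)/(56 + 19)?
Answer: -8164/75 ≈ -108.85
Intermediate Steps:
R = 13/75 ≈ 0.17333
R*(-628) = (13/75)*(-628) = -8164/75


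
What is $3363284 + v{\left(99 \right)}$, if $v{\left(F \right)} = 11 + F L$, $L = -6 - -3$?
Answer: $3362998$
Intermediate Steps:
$L = -3$ ($L = -6 + 3 = -3$)
$v{\left(F \right)} = 11 - 3 F$ ($v{\left(F \right)} = 11 + F \left(-3\right) = 11 - 3 F$)
$3363284 + v{\left(99 \right)} = 3363284 + \left(11 - 297\right) = 3363284 - 286 = 3362998$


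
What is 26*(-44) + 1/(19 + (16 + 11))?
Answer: -52623/46 ≈ -1144.0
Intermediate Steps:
26*(-44) + 1/(19 + (16 + 11)) = -1144 + 1/(19 + 27) = -1144 + 1/46 = -52623/46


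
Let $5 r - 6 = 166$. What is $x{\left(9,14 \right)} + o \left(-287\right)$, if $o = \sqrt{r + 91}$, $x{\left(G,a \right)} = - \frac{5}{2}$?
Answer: $- \frac{5}{2} - \frac{287 \sqrt{3135}}{5} \approx -3216.4$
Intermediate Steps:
$r = \frac{172}{5}$ ($r = \frac{6}{5} + \frac{1}{5} \cdot 166 = \frac{6}{5} + \frac{166}{5} = \frac{172}{5} \approx 34.4$)
$x{\left(G,a \right)} = - \frac{5}{2}$ ($x{\left(G,a \right)} = \left(-5\right) \frac{1}{2} = - \frac{5}{2}$)
$o = \frac{\sqrt{3135}}{5}$ ($o = \sqrt{\frac{172}{5} + 91} = \sqrt{\frac{627}{5}} = \frac{\sqrt{3135}}{5} \approx 11.198$)
$x{\left(9,14 \right)} + o \left(-287\right) = - \frac{5}{2} + \frac{\sqrt{3135}}{5} \left(-287\right) = - \frac{5}{2} - \frac{287 \sqrt{3135}}{5}$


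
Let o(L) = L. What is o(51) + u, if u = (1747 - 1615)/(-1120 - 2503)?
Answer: 184641/3623 ≈ 50.964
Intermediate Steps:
u = -132/3623 (u = 132/(-3623) = 132*(-1/3623) = -132/3623 ≈ -0.036434)
o(51) + u = 51 - 132/3623 = 184641/3623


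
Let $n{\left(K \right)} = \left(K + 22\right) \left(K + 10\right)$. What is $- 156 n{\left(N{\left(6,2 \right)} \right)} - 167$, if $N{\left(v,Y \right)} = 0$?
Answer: $-34487$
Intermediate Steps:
$n{\left(K \right)} = \left(10 + K\right) \left(22 + K\right)$ ($n{\left(K \right)} = \left(22 + K\right) \left(10 + K\right) = \left(10 + K\right) \left(22 + K\right)$)
$- 156 n{\left(N{\left(6,2 \right)} \right)} - 167 = - 156 \left(220 + 0^{2} + 32 \cdot 0\right) - 167 = - 156 \left(220 + 0 + 0\right) - 167 = \left(-156\right) 220 - 167 = -34320 - 167 = -34487$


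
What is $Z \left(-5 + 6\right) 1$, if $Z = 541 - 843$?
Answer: $-302$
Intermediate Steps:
$Z = -302$
$Z \left(-5 + 6\right) 1 = - 302 \left(-5 + 6\right) 1 = - 302 \cdot 1 \cdot 1 = \left(-302\right) 1 = -302$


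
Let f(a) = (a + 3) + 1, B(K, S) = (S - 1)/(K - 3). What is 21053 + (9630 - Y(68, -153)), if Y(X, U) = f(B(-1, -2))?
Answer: 122713/4 ≈ 30678.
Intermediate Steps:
B(K, S) = (-1 + S)/(-3 + K)
f(a) = 4 + a (f(a) = (3 + a) + 1 = 4 + a)
Y(X, U) = 19/4 (Y(X, U) = 4 + (-1 - 2)/(-3 - 1) = 4 - 3/(-4) = 4 - ¼*(-3) = 4 + ¾ = 19/4)
21053 + (9630 - Y(68, -153)) = 21053 + (9630 - 1*19/4) = 21053 + (9630 - 19/4) = 21053 + 38501/4 = 122713/4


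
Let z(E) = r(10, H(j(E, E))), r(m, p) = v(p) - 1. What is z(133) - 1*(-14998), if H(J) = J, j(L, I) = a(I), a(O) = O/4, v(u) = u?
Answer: 60121/4 ≈ 15030.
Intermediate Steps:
a(O) = O/4 (a(O) = O*(¼) = O/4)
j(L, I) = I/4
r(m, p) = -1 + p (r(m, p) = p - 1 = -1 + p)
z(E) = -1 + E/4
z(133) - 1*(-14998) = (-1 + (¼)*133) - 1*(-14998) = (-1 + 133/4) + 14998 = 129/4 + 14998 = 60121/4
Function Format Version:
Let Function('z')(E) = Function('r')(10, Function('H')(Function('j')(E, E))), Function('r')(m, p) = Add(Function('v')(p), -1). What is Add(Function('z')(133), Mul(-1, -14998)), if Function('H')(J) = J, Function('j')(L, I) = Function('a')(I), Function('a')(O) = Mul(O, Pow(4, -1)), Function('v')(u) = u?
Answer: Rational(60121, 4) ≈ 15030.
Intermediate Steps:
Function('a')(O) = Mul(Rational(1, 4), O) (Function('a')(O) = Mul(O, Rational(1, 4)) = Mul(Rational(1, 4), O))
Function('j')(L, I) = Mul(Rational(1, 4), I)
Function('r')(m, p) = Add(-1, p) (Function('r')(m, p) = Add(p, -1) = Add(-1, p))
Function('z')(E) = Add(-1, Mul(Rational(1, 4), E))
Add(Function('z')(133), Mul(-1, -14998)) = Add(Add(-1, Mul(Rational(1, 4), 133)), Mul(-1, -14998)) = Add(Add(-1, Rational(133, 4)), 14998) = Add(Rational(129, 4), 14998) = Rational(60121, 4)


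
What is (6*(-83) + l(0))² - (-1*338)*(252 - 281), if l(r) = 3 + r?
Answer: 235223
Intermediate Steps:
(6*(-83) + l(0))² - (-1*338)*(252 - 281) = (6*(-83) + (3 + 0))² - (-1*338)*(252 - 281) = (-498 + 3)² - (-338)*(-29) = (-495)² - 1*9802 = 245025 - 9802 = 235223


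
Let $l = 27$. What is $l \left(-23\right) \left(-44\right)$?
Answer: $27324$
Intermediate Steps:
$l \left(-23\right) \left(-44\right) = 27 \left(-23\right) \left(-44\right) = \left(-621\right) \left(-44\right) = 27324$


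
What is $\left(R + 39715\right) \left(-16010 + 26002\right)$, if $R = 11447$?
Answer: $511210704$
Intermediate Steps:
$\left(R + 39715\right) \left(-16010 + 26002\right) = \left(11447 + 39715\right) \left(-16010 + 26002\right) = 51162 \cdot 9992 = 511210704$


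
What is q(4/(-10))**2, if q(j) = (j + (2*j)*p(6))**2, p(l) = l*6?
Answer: 454371856/625 ≈ 7.2700e+5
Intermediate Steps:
p(l) = 6*l
q(j) = 5329*j**2 (q(j) = (j + (2*j)*(6*6))**2 = (j + (2*j)*36)**2 = (j + 72*j)**2 = (73*j)**2 = 5329*j**2)
q(4/(-10))**2 = (5329*(4/(-10))**2)**2 = (5329*(4*(-1/10))**2)**2 = (5329*(-2/5)**2)**2 = (5329*(4/25))**2 = (21316/25)**2 = 454371856/625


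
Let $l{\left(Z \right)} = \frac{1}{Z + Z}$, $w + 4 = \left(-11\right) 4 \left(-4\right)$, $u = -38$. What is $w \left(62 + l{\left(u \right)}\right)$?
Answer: $\frac{202573}{19} \approx 10662.0$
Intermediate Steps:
$w = 172$ ($w = -4 + \left(-11\right) 4 \left(-4\right) = -4 - -176 = -4 + 176 = 172$)
$l{\left(Z \right)} = \frac{1}{2 Z}$
$w \left(62 + l{\left(u \right)}\right) = 172 \left(62 + \frac{1}{2 \left(-38\right)}\right) = 172 \left(62 + \frac{1}{2} \left(- \frac{1}{38}\right)\right) = 172 \left(62 - \frac{1}{76}\right) = 172 \cdot \frac{4711}{76} = \frac{202573}{19}$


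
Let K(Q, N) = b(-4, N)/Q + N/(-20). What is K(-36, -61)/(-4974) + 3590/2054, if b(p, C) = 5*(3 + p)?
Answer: 803254951/459746820 ≈ 1.7472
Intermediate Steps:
b(p, C) = 15 + 5*p
K(Q, N) = -5/Q - N/20 (K(Q, N) = (15 + 5*(-4))/Q + N/(-20) = (15 - 20)/Q + N*(-1/20) = -5/Q - N/20)
K(-36, -61)/(-4974) + 3590/2054 = (-5/(-36) - 1/20*(-61))/(-4974) + 3590/2054 = (-5*(-1/36) + 61/20)*(-1/4974) + 3590*(1/2054) = (5/36 + 61/20)*(-1/4974) + 1795/1027 = (287/90)*(-1/4974) + 1795/1027 = -287/447660 + 1795/1027 = 803254951/459746820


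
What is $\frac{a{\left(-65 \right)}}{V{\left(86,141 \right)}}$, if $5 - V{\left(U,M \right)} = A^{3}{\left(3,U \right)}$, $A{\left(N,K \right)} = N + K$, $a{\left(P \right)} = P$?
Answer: $\frac{5}{54228} \approx 9.2203 \cdot 10^{-5}$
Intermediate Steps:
$A{\left(N,K \right)} = K + N$
$V{\left(U,M \right)} = 5 - \left(3 + U\right)^{3}$ ($V{\left(U,M \right)} = 5 - \left(U + 3\right)^{3} = 5 - \left(3 + U\right)^{3}$)
$\frac{a{\left(-65 \right)}}{V{\left(86,141 \right)}} = - \frac{65}{5 - \left(3 + 86\right)^{3}} = - \frac{65}{5 - 89^{3}} = - \frac{65}{5 - 704969} = - \frac{65}{-704964} = \left(-65\right) \left(- \frac{1}{704964}\right) = \frac{5}{54228}$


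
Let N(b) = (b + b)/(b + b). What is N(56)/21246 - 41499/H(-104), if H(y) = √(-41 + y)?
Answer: 1/21246 + 1431*I*√145/5 ≈ 4.7068e-5 + 3446.3*I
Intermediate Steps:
N(b) = 1 (N(b) = (2*b)/((2*b)) = (2*b)*(1/(2*b)) = 1)
N(56)/21246 - 41499/H(-104) = 1/21246 - 41499/√(-41 - 104) = 1*(1/21246) - 41499*(-I*√145/145) = 1/21246 - 41499*(-I*√145/145) = 1/21246 - (-1431)*I*√145/5 = 1/21246 + 1431*I*√145/5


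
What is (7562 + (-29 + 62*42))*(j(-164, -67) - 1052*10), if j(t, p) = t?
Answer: -108303708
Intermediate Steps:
(7562 + (-29 + 62*42))*(j(-164, -67) - 1052*10) = (7562 + (-29 + 62*42))*(-164 - 1052*10) = (7562 + (-29 + 2604))*(-164 - 10520) = (7562 + 2575)*(-10684) = 10137*(-10684) = -108303708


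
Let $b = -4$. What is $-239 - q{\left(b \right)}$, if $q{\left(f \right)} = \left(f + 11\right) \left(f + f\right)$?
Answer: $-183$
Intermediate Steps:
$q{\left(f \right)} = 2 f \left(11 + f\right)$ ($q{\left(f \right)} = \left(11 + f\right) 2 f = 2 f \left(11 + f\right)$)
$-239 - q{\left(b \right)} = -239 - 2 \left(-4\right) \left(11 - 4\right) = -239 - 2 \left(-4\right) 7 = -239 - -56 = -239 + 56 = -183$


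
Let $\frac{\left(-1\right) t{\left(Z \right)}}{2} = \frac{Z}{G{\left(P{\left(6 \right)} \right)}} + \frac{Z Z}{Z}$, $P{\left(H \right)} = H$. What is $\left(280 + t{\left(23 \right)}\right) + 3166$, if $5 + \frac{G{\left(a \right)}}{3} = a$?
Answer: $\frac{10154}{3} \approx 3384.7$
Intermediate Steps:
$G{\left(a \right)} = -15 + 3 a$
$t{\left(Z \right)} = - \frac{8 Z}{3}$ ($t{\left(Z \right)} = - 2 \left(\frac{Z}{-15 + 3 \cdot 6} + \frac{Z Z}{Z}\right) = - 2 \left(\frac{Z}{-15 + 18} + \frac{Z^{2}}{Z}\right) = - 2 \left(\frac{Z}{3} + Z\right) = - 2 \frac{4 Z}{3} = - \frac{8 Z}{3}$)
$\left(280 + t{\left(23 \right)}\right) + 3166 = \left(280 - \frac{184}{3}\right) + 3166 = \frac{656}{3} + 3166 = \frac{10154}{3}$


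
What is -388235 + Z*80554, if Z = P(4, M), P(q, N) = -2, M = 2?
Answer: -549343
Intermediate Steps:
Z = -2
-388235 + Z*80554 = -388235 - 2*80554 = -388235 - 161108 = -549343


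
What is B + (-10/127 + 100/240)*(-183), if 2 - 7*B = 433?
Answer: -438853/3556 ≈ -123.41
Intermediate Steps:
B = -431/7 (B = 2/7 - ⅐*433 = 2/7 - 433/7 = -431/7 ≈ -61.571)
B + (-10/127 + 100/240)*(-183) = -431/7 + (-10/127 + 100/240)*(-183) = -431/7 + (-10*1/127 + 100*(1/240))*(-183) = -431/7 + (-10/127 + 5/12)*(-183) = -431/7 + (515/1524)*(-183) = -431/7 - 31415/508 = -438853/3556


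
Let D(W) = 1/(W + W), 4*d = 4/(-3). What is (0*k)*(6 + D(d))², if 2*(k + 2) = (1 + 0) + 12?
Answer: 0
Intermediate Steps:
d = -⅓ (d = (4/(-3))/4 = (4*(-⅓))/4 = (¼)*(-4/3) = -⅓ ≈ -0.33333)
D(W) = 1/(2*W)
k = 9/2 (k = -2 + ((1 + 0) + 12)/2 = -2 + (1 + 12)/2 = -2 + (½)*13 = -2 + 13/2 = 9/2 ≈ 4.5000)
(0*k)*(6 + D(d))² = (0*(9/2))*(6 + 1/(2*(-⅓)))² = 0*(6 + (½)*(-3))² = 0*(6 - 3/2)² = 0*(9/2)² = 0*(81/4) = 0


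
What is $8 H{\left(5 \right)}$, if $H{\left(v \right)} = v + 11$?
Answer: $128$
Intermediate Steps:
$H{\left(v \right)} = 11 + v$
$8 H{\left(5 \right)} = 8 \left(11 + 5\right) = 8 \cdot 16 = 128$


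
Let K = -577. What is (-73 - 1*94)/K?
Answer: 167/577 ≈ 0.28943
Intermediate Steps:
(-73 - 1*94)/K = (-73 - 1*94)/(-577) = (-73 - 94)*(-1/577) = -167*(-1/577) = 167/577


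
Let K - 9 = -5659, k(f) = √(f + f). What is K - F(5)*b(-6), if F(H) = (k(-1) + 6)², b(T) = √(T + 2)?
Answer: -5650 - 68*I + 24*√2 ≈ -5616.1 - 68.0*I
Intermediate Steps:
k(f) = √2*√f (k(f) = √(2*f) = √2*√f)
b(T) = √(2 + T)
F(H) = (6 + I*√2)² (F(H) = (√2*√(-1) + 6)² = (√2*I + 6)² = (I*√2 + 6)² = (6 + I*√2)²)
K = -5650 (K = 9 - 5659 = -5650)
K - F(5)*b(-6) = -5650 - (6 + I*√2)²*√(2 - 6) = -5650 - (6 + I*√2)²*√(-4) = -5650 - (6 + I*√2)²*2*I = -5650 - 2*I*(6 + I*√2)²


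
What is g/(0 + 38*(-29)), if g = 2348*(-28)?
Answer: 32872/551 ≈ 59.659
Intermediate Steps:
g = -65744
g/(0 + 38*(-29)) = -65744/(0 + 38*(-29)) = -65744/(0 - 1102) = -65744/(-1102) = -65744*(-1/1102) = 32872/551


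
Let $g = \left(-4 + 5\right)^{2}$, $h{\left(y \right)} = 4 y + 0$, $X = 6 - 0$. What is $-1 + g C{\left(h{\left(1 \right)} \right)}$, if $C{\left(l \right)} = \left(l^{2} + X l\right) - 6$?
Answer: $33$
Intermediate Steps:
$X = 6$ ($X = 6 + 0 = 6$)
$h{\left(y \right)} = 4 y$
$C{\left(l \right)} = -6 + l^{2} + 6 l$ ($C{\left(l \right)} = \left(l^{2} + 6 l\right) - 6 = -6 + l^{2} + 6 l$)
$g = 1$ ($g = 1^{2} = 1$)
$-1 + g C{\left(h{\left(1 \right)} \right)} = -1 + 1 \left(-6 + \left(4 \cdot 1\right)^{2} + 6 \cdot 4 \cdot 1\right) = -1 + 1 \left(-6 + 4^{2} + 6 \cdot 4\right) = -1 + 1 \left(-6 + 16 + 24\right) = -1 + 1 \cdot 34 = -1 + 34 = 33$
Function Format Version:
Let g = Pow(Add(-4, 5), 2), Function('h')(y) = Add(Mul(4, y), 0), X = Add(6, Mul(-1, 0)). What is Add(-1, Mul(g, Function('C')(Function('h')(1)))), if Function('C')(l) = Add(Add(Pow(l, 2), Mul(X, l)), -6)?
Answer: 33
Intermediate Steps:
X = 6 (X = Add(6, 0) = 6)
Function('h')(y) = Mul(4, y)
Function('C')(l) = Add(-6, Pow(l, 2), Mul(6, l)) (Function('C')(l) = Add(Add(Pow(l, 2), Mul(6, l)), -6) = Add(-6, Pow(l, 2), Mul(6, l)))
g = 1 (g = Pow(1, 2) = 1)
Add(-1, Mul(g, Function('C')(Function('h')(1)))) = Add(-1, Mul(1, Add(-6, Pow(Mul(4, 1), 2), Mul(6, Mul(4, 1))))) = Add(-1, Mul(1, Add(-6, Pow(4, 2), Mul(6, 4)))) = Add(-1, Mul(1, Add(-6, 16, 24))) = Add(-1, Mul(1, 34)) = Add(-1, 34) = 33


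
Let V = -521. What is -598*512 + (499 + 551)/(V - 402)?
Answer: -282601498/923 ≈ -3.0618e+5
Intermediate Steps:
-598*512 + (499 + 551)/(V - 402) = -598*512 + (499 + 551)/(-521 - 402) = -306176 + 1050/(-923) = -306176 + 1050*(-1/923) = -306176 - 1050/923 = -282601498/923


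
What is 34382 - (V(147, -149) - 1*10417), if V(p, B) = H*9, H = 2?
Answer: 44781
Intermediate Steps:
V(p, B) = 18 (V(p, B) = 2*9 = 18)
34382 - (V(147, -149) - 1*10417) = 34382 - (18 - 1*10417) = 34382 - (18 - 10417) = 34382 - 1*(-10399) = 34382 + 10399 = 44781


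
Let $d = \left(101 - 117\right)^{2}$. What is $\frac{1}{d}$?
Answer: $\frac{1}{256} \approx 0.0039063$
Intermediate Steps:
$d = 256$ ($d = \left(-16\right)^{2} = 256$)
$\frac{1}{d} = \frac{1}{256}$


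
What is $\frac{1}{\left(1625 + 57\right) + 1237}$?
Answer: $\frac{1}{2919} \approx 0.00034258$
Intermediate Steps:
$\frac{1}{\left(1625 + 57\right) + 1237} = \frac{1}{1682 + 1237} = \frac{1}{2919}$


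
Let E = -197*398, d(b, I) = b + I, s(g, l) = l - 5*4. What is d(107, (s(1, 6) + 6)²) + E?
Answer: -78235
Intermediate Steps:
s(g, l) = -20 + l (s(g, l) = l - 20 = -20 + l)
d(b, I) = I + b
E = -78406
d(107, (s(1, 6) + 6)²) + E = (((-20 + 6) + 6)² + 107) - 78406 = ((-14 + 6)² + 107) - 78406 = ((-8)² + 107) - 78406 = (64 + 107) - 78406 = 171 - 78406 = -78235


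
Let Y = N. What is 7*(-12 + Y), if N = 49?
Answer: 259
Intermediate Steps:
Y = 49
7*(-12 + Y) = 7*(-12 + 49) = 7*37 = 259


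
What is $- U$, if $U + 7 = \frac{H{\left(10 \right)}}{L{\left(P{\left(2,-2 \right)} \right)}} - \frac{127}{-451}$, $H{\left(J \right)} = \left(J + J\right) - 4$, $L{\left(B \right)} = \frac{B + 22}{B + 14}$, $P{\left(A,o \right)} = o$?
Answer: $- \frac{6498}{2255} \approx -2.8816$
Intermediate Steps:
$L{\left(B \right)} = \frac{22 + B}{14 + B}$
$H{\left(J \right)} = -4 + 2 J$ ($H{\left(J \right)} = 2 J - 4 = -4 + 2 J$)
$U = \frac{6498}{2255}$ ($U = -7 - \left(- \frac{127}{451} - \frac{-4 + 2 \cdot 10}{\frac{1}{14 - 2} \left(22 - 2\right)}\right) = -7 - \left(- \frac{127}{451} - \frac{-4 + 20}{\frac{1}{12} \cdot 20}\right) = -7 + \left(\frac{16}{\frac{1}{12} \cdot 20} + \frac{127}{451}\right) = -7 + \left(\frac{16}{\frac{5}{3}} + \frac{127}{451}\right) = -7 + \left(16 \cdot \frac{3}{5} + \frac{127}{451}\right) = -7 + \left(\frac{48}{5} + \frac{127}{451}\right) = -7 + \frac{22283}{2255} = \frac{6498}{2255} \approx 2.8816$)
$- U = \left(-1\right) \frac{6498}{2255} = - \frac{6498}{2255}$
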